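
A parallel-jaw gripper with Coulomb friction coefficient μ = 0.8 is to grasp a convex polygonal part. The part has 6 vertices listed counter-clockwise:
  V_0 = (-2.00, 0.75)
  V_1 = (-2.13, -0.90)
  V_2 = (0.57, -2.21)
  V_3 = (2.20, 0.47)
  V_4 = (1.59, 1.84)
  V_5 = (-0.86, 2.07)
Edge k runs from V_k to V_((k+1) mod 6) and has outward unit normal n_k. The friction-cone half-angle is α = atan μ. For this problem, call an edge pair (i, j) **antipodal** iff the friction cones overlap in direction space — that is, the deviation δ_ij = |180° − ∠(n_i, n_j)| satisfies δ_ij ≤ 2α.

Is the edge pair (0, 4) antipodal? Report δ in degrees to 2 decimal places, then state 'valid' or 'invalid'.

δ = 89.14°, invalid

α = atan 0.8 = 38.66°;  2α = 77.32°
edge 0: e_0 = (-0.13, -1.65);  n_0 = (-0.9969, +0.0785)
edge 4: e_4 = (-2.45, +0.23);  n_4 = (+0.0935, +0.9956)
∠(n_0, n_4) = 90.86°
δ = |180° − 90.86°| = 89.14°
89.14° > 2α = 77.32°  →  invalid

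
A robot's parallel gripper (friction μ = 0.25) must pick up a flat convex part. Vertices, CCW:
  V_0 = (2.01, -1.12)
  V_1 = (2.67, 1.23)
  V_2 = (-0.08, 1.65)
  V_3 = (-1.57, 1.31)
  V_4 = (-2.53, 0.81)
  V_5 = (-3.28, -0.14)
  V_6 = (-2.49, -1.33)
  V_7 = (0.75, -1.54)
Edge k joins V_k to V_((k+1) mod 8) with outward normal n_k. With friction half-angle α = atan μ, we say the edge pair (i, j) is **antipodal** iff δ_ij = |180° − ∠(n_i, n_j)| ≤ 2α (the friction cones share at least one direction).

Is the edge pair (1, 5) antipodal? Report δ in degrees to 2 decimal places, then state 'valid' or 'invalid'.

δ = 47.74°, invalid

α = atan 0.25 = 14.04°;  2α = 28.07°
edge 1: e_1 = (-2.75, +0.42);  n_1 = (+0.1510, +0.9885)
edge 5: e_5 = (+0.79, -1.19);  n_5 = (-0.8331, -0.5531)
∠(n_1, n_5) = 132.26°
δ = |180° − 132.26°| = 47.74°
47.74° > 2α = 28.07°  →  invalid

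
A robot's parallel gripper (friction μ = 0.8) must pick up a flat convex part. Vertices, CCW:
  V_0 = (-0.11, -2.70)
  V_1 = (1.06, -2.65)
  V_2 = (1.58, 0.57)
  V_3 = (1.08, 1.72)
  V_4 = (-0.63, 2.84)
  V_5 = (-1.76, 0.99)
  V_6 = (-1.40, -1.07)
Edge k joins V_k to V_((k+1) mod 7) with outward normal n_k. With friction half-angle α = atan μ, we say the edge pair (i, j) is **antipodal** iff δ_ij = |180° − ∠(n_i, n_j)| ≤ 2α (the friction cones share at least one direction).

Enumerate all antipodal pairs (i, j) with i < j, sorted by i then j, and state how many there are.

count = 11; pairs: (0,2), (0,3), (0,4), (1,4), (1,5), (1,6), (2,4), (2,5), (2,6), (3,5), (3,6)

α = atan 0.8 = 38.66°;  2α = 77.32°
n_0 = (+0.0427, -0.9991)
n_1 = (+0.9872, -0.1594)
n_2 = (+0.9171, +0.3987)
n_3 = (+0.5479, +0.8365)
n_4 = (-0.8534, +0.5213)
n_5 = (-0.9851, -0.1721)
n_6 = (-0.7841, -0.6206)
  (0,1): δ = 101.62°  ·
  (0,2): δ = 68.95°  ✓
  (0,3): δ = 35.67°  ✓
  (0,4): δ = 56.14°  ✓
  (0,5): δ = 97.47°  ·
  (0,6): δ = 125.91°  ·
  (1,2): δ = 147.33°  ·
  (1,3): δ = 114.05°  ·
  (1,4): δ = 22.24°  ✓
  (1,5): δ = 19.09°  ✓
  (1,6): δ = 47.53°  ✓
  (2,3): δ = 146.72°  ·
  (2,4): δ = 54.92°  ✓
  (2,5): δ = 13.59°  ✓
  (2,6): δ = 14.86°  ✓
  (3,4): δ = 88.19°  ·
  (3,5): δ = 46.86°  ✓
  (3,6): δ = 18.42°  ✓
  (4,5): δ = 138.67°  ·
  (4,6): δ = 110.22°  ·
  (5,6): δ = 151.55°  ·
antipodal pairs: 11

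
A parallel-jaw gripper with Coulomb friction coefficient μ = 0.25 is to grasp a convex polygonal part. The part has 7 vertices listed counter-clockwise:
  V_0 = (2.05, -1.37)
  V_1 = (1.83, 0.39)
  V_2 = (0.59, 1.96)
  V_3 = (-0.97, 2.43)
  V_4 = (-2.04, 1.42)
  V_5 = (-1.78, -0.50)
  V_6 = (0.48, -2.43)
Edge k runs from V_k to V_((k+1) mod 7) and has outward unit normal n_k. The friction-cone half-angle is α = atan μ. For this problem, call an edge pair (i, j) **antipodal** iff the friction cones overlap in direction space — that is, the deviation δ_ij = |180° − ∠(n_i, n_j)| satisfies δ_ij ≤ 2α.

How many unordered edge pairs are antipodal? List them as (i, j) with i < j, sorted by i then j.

α = atan 0.25 = 14.04°;  2α = 28.07°
n_0 = (+0.9923, +0.1240)
n_1 = (+0.7848, +0.6198)
n_2 = (+0.2885, +0.9575)
n_3 = (-0.6864, +0.7272)
n_4 = (-0.9910, -0.1342)
n_5 = (-0.6494, -0.7604)
n_6 = (+0.5596, -0.8288)
  (0,1): δ = 148.82°  ·
  (0,2): δ = 113.89°  ·
  (0,3): δ = 53.78°  ·
  (0,4): δ = 0.59°  ✓
  (0,5): δ = 42.38°  ·
  (0,6): δ = 116.90°  ·
  (1,2): δ = 145.07°  ·
  (1,3): δ = 84.95°  ·
  (1,4): δ = 30.59°  ·
  (1,5): δ = 11.20°  ✓
  (1,6): δ = 85.72°  ·
  (2,3): δ = 119.89°  ·
  (2,4): δ = 65.52°  ·
  (2,5): δ = 23.73°  ✓
  (2,6): δ = 50.79°  ·
  (3,4): δ = 125.64°  ·
  (3,5): δ = 83.84°  ·
  (3,6): δ = 9.32°  ✓
  (4,5): δ = 138.21°  ·
  (4,6): δ = 63.69°  ·
  (5,6): δ = 105.48°  ·
antipodal pairs: 4

count = 4; pairs: (0,4), (1,5), (2,5), (3,6)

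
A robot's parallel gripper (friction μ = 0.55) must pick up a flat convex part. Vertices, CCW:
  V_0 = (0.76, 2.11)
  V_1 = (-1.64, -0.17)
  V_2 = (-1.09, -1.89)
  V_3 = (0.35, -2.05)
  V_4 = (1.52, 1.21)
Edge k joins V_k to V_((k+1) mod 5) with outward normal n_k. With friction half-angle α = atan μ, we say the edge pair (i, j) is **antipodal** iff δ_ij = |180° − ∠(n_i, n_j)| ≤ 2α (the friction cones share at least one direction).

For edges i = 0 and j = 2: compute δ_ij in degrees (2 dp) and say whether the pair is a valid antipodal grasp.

δ = 49.87°, valid

α = atan 0.55 = 28.81°;  2α = 57.62°
edge 0: e_0 = (-2.40, -2.28);  n_0 = (-0.6887, +0.7250)
edge 2: e_2 = (+1.44, -0.16);  n_2 = (-0.1104, -0.9939)
∠(n_0, n_2) = 130.13°
δ = |180° − 130.13°| = 49.87°
49.87° ≤ 2α = 57.62°  →  valid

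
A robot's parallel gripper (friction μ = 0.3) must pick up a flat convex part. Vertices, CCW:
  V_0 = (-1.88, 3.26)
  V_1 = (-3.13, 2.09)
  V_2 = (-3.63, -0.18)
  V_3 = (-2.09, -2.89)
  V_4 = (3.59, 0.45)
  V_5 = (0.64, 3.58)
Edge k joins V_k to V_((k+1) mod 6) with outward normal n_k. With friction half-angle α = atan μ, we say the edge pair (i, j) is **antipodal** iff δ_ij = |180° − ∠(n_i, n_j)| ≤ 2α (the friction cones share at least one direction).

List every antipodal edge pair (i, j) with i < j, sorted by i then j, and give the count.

count = 3; pairs: (0,3), (2,4), (3,5)

α = atan 0.3 = 16.70°;  2α = 33.40°
n_0 = (-0.6834, +0.7301)
n_1 = (-0.9766, +0.2151)
n_2 = (-0.8694, -0.4941)
n_3 = (+0.5069, -0.8620)
n_4 = (+0.7277, +0.6859)
n_5 = (-0.1260, +0.9920)
  (0,1): δ = 145.53°  ·
  (0,2): δ = 103.50°  ·
  (0,3): δ = 12.65°  ✓
  (0,4): δ = 90.20°  ·
  (0,5): δ = 144.13°  ·
  (1,2): δ = 137.97°  ·
  (1,3): δ = 47.12°  ·
  (1,4): δ = 55.73°  ·
  (1,5): δ = 109.66°  ·
  (2,3): δ = 89.15°  ·
  (2,4): δ = 13.70°  ✓
  (2,5): δ = 67.63°  ·
  (3,4): δ = 77.15°  ·
  (3,5): δ = 23.22°  ✓
  (4,5): δ = 126.07°  ·
antipodal pairs: 3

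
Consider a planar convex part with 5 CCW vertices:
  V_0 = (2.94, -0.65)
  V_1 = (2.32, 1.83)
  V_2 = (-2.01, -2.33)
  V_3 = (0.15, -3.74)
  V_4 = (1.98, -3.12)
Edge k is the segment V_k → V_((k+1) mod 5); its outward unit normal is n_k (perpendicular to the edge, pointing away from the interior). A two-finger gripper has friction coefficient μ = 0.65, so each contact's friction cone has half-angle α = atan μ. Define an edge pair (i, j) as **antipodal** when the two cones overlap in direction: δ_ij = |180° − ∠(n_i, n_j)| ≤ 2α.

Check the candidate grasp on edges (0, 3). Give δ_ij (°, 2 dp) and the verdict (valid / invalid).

δ = 94.68°, invalid

α = atan 0.65 = 33.02°;  2α = 66.05°
edge 0: e_0 = (-0.62, +2.48);  n_0 = (+0.9701, +0.2425)
edge 3: e_3 = (+1.83, +0.62);  n_3 = (+0.3209, -0.9471)
∠(n_0, n_3) = 85.32°
δ = |180° − 85.32°| = 94.68°
94.68° > 2α = 66.05°  →  invalid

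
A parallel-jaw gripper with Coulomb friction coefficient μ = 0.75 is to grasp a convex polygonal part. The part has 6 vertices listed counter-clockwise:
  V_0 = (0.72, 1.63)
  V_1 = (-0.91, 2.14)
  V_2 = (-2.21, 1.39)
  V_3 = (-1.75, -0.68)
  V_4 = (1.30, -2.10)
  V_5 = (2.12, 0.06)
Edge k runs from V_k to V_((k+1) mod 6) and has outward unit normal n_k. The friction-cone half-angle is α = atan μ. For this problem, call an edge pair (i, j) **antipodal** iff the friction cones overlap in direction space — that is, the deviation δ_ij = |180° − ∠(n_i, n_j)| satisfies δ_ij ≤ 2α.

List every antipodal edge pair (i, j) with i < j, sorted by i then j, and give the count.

α = atan 0.75 = 36.87°;  2α = 73.74°
n_0 = (+0.2986, +0.9544)
n_1 = (-0.4997, +0.8662)
n_2 = (-0.9762, -0.2169)
n_3 = (-0.4221, -0.9066)
n_4 = (+0.9349, -0.3549)
n_5 = (+0.7464, +0.6655)
  (0,1): δ = 132.64°  ·
  (0,2): δ = 60.10°  ✓
  (0,3): δ = 7.59°  ✓
  (0,4): δ = 86.59°  ·
  (0,5): δ = 149.10°  ·
  (1,2): δ = 107.45°  ·
  (1,3): δ = 54.95°  ✓
  (1,4): δ = 39.23°  ✓
  (1,5): δ = 101.74°  ·
  (2,3): δ = 127.49°  ·
  (2,4): δ = 33.32°  ✓
  (2,5): δ = 29.20°  ✓
  (3,4): δ = 85.82°  ·
  (3,5): δ = 23.31°  ✓
  (4,5): δ = 117.49°  ·
antipodal pairs: 7

count = 7; pairs: (0,2), (0,3), (1,3), (1,4), (2,4), (2,5), (3,5)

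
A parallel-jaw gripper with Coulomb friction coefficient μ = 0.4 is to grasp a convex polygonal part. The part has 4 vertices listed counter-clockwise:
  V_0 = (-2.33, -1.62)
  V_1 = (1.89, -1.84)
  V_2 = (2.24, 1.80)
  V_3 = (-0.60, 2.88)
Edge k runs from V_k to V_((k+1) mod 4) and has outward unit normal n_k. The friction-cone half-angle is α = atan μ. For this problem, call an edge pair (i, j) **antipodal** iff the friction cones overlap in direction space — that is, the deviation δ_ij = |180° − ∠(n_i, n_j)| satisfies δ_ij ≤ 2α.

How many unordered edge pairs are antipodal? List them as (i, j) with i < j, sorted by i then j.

count = 2; pairs: (0,2), (1,3)

α = atan 0.4 = 21.80°;  2α = 43.60°
n_0 = (-0.0521, -0.9986)
n_1 = (+0.9954, -0.0957)
n_2 = (+0.3554, +0.9347)
n_3 = (-0.9334, +0.3588)
  (0,1): δ = 92.51°  ·
  (0,2): δ = 17.84°  ✓
  (0,3): δ = 71.96°  ·
  (1,2): δ = 105.33°  ·
  (1,3): δ = 15.54°  ✓
  (2,3): δ = 90.21°  ·
antipodal pairs: 2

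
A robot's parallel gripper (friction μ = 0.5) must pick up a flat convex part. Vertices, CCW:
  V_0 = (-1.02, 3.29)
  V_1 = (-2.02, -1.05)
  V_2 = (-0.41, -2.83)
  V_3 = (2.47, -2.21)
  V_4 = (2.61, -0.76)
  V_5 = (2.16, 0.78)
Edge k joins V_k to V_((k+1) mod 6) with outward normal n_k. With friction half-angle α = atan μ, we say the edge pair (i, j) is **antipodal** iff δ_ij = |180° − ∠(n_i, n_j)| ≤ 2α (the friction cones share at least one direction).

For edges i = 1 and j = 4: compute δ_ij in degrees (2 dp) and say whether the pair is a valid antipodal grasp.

δ = 25.84°, valid

α = atan 0.5 = 26.57°;  2α = 53.13°
edge 1: e_1 = (+1.61, -1.78);  n_1 = (-0.7416, -0.6708)
edge 4: e_4 = (-0.45, +1.54);  n_4 = (+0.9599, +0.2805)
∠(n_1, n_4) = 154.16°
δ = |180° − 154.16°| = 25.84°
25.84° ≤ 2α = 53.13°  →  valid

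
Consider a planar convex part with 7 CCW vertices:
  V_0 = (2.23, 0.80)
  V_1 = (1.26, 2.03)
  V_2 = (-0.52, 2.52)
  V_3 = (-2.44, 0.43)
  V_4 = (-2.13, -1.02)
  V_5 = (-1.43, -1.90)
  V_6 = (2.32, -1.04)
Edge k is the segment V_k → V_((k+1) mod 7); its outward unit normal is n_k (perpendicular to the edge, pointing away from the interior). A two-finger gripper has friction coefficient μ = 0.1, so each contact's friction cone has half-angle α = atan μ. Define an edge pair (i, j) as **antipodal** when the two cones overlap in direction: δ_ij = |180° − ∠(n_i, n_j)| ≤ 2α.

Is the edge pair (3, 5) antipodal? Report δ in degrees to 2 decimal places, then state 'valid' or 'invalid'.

α = atan 0.1 = 5.71°;  2α = 11.42°
edge 3: e_3 = (+0.31, -1.45);  n_3 = (-0.9779, -0.2091)
edge 5: e_5 = (+3.75, +0.86);  n_5 = (+0.2235, -0.9747)
∠(n_3, n_5) = 90.85°
δ = |180° − 90.85°| = 89.15°
89.15° > 2α = 11.42°  →  invalid

δ = 89.15°, invalid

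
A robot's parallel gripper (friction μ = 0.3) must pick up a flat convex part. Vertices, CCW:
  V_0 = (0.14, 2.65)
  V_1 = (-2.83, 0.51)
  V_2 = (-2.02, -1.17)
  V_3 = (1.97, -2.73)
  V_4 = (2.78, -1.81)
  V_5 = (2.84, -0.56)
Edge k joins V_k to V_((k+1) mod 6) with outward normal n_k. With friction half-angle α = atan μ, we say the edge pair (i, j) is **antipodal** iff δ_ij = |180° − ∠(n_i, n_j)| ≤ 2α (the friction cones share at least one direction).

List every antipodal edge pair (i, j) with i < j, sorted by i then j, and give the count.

α = atan 0.3 = 16.70°;  2α = 33.40°
n_0 = (-0.5846, +0.8113)
n_1 = (-0.9008, -0.4343)
n_2 = (-0.3641, -0.9313)
n_3 = (+0.7506, -0.6608)
n_4 = (+0.9988, -0.0479)
n_5 = (+0.7653, +0.6437)
  (0,1): δ = 100.03°  ·
  (0,2): δ = 57.13°  ·
  (0,3): δ = 12.86°  ✓
  (0,4): δ = 51.48°  ·
  (0,5): δ = 94.29°  ·
  (1,2): δ = 137.10°  ·
  (1,3): δ = 67.10°  ·
  (1,4): δ = 28.49°  ✓
  (1,5): δ = 14.33°  ✓
  (2,3): δ = 110.01°  ·
  (2,4): δ = 71.39°  ·
  (2,5): δ = 28.58°  ✓
  (3,4): δ = 141.39°  ·
  (3,5): δ = 98.57°  ·
  (4,5): δ = 137.18°  ·
antipodal pairs: 4

count = 4; pairs: (0,3), (1,4), (1,5), (2,5)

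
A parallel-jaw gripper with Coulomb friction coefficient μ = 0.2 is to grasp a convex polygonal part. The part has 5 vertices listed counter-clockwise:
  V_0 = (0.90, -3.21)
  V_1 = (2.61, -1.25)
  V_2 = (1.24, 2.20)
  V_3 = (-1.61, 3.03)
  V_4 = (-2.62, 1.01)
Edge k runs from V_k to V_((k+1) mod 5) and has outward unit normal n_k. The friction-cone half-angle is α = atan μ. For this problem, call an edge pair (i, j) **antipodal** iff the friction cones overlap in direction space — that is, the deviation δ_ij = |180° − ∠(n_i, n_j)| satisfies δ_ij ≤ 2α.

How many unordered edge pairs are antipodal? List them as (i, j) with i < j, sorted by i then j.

α = atan 0.2 = 11.31°;  2α = 22.62°
n_0 = (+0.7535, -0.6574)
n_1 = (+0.9294, +0.3691)
n_2 = (+0.2796, +0.9601)
n_3 = (-0.8944, +0.4472)
n_4 = (-0.7679, -0.6405)
  (0,1): δ = 117.24°  ·
  (0,2): δ = 65.13°  ·
  (0,3): δ = 14.54°  ✓
  (0,4): δ = 80.94°  ·
  (1,2): δ = 127.90°  ·
  (1,3): δ = 48.22°  ·
  (1,4): δ = 18.17°  ✓
  (2,3): δ = 100.33°  ·
  (2,4): δ = 33.93°  ·
  (3,4): δ = 113.60°  ·
antipodal pairs: 2

count = 2; pairs: (0,3), (1,4)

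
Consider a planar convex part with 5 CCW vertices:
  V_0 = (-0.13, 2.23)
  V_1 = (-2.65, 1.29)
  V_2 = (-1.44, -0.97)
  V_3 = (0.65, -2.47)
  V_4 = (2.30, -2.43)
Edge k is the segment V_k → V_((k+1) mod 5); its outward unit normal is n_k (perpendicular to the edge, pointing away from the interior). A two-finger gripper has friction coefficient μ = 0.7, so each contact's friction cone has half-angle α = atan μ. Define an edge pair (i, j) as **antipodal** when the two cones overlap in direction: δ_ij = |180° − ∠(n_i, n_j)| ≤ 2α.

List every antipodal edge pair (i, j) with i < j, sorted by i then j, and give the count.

count = 5; pairs: (0,2), (0,3), (1,4), (2,4), (3,4)

α = atan 0.7 = 34.99°;  2α = 69.98°
n_0 = (-0.3495, +0.9369)
n_1 = (-0.8816, -0.4720)
n_2 = (-0.5831, -0.8124)
n_3 = (+0.0242, -0.9997)
n_4 = (+0.8867, +0.4624)
  (0,1): δ = 82.29°  ·
  (0,2): δ = 56.12°  ✓
  (0,3): δ = 19.07°  ✓
  (0,4): δ = 97.08°  ·
  (1,2): δ = 153.83°  ·
  (1,3): δ = 116.78°  ·
  (1,4): δ = 0.62°  ✓
  (2,3): δ = 142.94°  ·
  (2,4): δ = 26.79°  ✓
  (3,4): δ = 63.85°  ✓
antipodal pairs: 5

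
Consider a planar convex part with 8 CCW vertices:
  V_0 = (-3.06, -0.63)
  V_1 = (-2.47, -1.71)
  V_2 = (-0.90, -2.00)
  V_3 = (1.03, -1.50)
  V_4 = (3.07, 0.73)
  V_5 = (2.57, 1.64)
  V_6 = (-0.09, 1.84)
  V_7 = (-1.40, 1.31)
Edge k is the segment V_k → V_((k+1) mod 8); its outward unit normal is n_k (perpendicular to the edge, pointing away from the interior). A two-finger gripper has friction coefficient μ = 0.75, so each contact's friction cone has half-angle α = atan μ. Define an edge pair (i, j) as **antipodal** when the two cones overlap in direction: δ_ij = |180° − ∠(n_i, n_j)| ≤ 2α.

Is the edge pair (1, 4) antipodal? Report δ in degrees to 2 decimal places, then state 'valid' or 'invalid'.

δ = 50.75°, valid

α = atan 0.75 = 36.87°;  2α = 73.74°
edge 1: e_1 = (+1.57, -0.29);  n_1 = (-0.1816, -0.9834)
edge 4: e_4 = (-0.50, +0.91);  n_4 = (+0.8764, +0.4815)
∠(n_1, n_4) = 129.25°
δ = |180° − 129.25°| = 50.75°
50.75° ≤ 2α = 73.74°  →  valid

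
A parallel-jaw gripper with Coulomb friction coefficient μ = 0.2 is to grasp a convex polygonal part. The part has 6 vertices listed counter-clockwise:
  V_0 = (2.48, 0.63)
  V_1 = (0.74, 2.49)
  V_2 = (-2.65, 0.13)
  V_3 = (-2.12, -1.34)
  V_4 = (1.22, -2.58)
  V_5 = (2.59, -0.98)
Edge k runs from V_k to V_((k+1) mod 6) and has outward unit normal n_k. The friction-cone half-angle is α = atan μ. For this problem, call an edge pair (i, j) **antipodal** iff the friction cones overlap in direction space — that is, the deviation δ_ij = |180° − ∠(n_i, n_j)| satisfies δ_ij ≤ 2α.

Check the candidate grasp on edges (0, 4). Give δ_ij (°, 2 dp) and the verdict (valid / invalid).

α = atan 0.2 = 11.31°;  2α = 22.62°
edge 0: e_0 = (-1.74, +1.86);  n_0 = (+0.7303, +0.6832)
edge 4: e_4 = (+1.37, +1.60);  n_4 = (+0.7596, -0.6504)
∠(n_0, n_4) = 83.66°
δ = |180° − 83.66°| = 96.34°
96.34° > 2α = 22.62°  →  invalid

δ = 96.34°, invalid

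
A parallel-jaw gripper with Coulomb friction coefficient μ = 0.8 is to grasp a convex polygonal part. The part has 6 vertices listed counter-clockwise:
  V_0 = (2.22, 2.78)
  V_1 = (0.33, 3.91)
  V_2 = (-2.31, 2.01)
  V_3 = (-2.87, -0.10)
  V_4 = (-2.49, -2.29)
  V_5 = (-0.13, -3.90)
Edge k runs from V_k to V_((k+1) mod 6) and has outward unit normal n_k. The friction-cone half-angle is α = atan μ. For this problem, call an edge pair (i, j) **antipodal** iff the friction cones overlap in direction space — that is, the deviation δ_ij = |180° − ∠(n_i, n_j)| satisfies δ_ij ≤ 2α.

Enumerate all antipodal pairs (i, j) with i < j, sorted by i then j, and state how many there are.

α = atan 0.8 = 38.66°;  2α = 77.32°
n_0 = (+0.5132, +0.8583)
n_1 = (-0.5841, +0.8117)
n_2 = (-0.9665, +0.2565)
n_3 = (-0.9853, -0.1710)
n_4 = (-0.5636, -0.8261)
n_5 = (+0.9433, -0.3319)
  (0,1): δ = 113.38°  ·
  (0,2): δ = 73.99°  ✓
  (0,3): δ = 49.28°  ✓
  (0,4): δ = 3.43°  ✓
  (0,5): δ = 101.49°  ·
  (1,2): δ = 140.61°  ·
  (1,3): δ = 115.90°  ·
  (1,4): δ = 70.04°  ✓
  (1,5): δ = 34.88°  ✓
  (2,3): δ = 155.29°  ·
  (2,4): δ = 109.44°  ·
  (2,5): δ = 4.52°  ✓
  (3,4): δ = 134.15°  ·
  (3,5): δ = 29.23°  ✓
  (4,5): δ = 75.08°  ✓
antipodal pairs: 8

count = 8; pairs: (0,2), (0,3), (0,4), (1,4), (1,5), (2,5), (3,5), (4,5)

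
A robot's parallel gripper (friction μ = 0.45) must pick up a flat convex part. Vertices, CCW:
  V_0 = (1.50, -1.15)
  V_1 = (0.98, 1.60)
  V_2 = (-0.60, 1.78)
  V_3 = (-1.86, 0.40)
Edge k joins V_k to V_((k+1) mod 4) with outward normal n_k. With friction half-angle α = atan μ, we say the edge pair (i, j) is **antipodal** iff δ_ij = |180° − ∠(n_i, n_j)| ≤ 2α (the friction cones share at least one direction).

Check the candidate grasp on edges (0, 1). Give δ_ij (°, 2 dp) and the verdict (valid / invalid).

α = atan 0.45 = 24.23°;  2α = 48.46°
edge 0: e_0 = (-0.52, +2.75);  n_0 = (+0.9826, +0.1858)
edge 1: e_1 = (-1.58, +0.18);  n_1 = (+0.1132, +0.9936)
∠(n_0, n_1) = 72.79°
δ = |180° − 72.79°| = 107.21°
107.21° > 2α = 48.46°  →  invalid

δ = 107.21°, invalid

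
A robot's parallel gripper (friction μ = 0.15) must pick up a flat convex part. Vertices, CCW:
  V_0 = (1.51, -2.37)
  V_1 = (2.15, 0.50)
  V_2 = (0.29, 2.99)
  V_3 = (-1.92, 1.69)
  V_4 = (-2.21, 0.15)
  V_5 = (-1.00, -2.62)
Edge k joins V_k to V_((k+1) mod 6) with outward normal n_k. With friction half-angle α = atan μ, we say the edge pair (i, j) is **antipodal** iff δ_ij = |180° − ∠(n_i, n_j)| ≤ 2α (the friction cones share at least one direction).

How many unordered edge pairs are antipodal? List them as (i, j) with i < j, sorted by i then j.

count = 2; pairs: (0,3), (1,4)

α = atan 0.15 = 8.53°;  2α = 17.06°
n_0 = (+0.9760, -0.2177)
n_1 = (+0.8012, +0.5985)
n_2 = (-0.5070, +0.8619)
n_3 = (-0.9827, +0.1851)
n_4 = (-0.9164, -0.4003)
n_5 = (+0.0991, -0.9951)
  (0,1): δ = 130.67°  ·
  (0,2): δ = 46.96°  ·
  (0,3): δ = 1.91°  ✓
  (0,4): δ = 36.17°  ·
  (0,5): δ = 108.26°  ·
  (1,2): δ = 96.29°  ·
  (1,3): δ = 47.42°  ·
  (1,4): δ = 13.16°  ✓
  (1,5): δ = 58.93°  ·
  (2,3): δ = 131.13°  ·
  (2,4): δ = 96.87°  ·
  (2,5): δ = 24.78°  ·
  (3,4): δ = 145.74°  ·
  (3,5): δ = 73.65°  ·
  (4,5): δ = 107.91°  ·
antipodal pairs: 2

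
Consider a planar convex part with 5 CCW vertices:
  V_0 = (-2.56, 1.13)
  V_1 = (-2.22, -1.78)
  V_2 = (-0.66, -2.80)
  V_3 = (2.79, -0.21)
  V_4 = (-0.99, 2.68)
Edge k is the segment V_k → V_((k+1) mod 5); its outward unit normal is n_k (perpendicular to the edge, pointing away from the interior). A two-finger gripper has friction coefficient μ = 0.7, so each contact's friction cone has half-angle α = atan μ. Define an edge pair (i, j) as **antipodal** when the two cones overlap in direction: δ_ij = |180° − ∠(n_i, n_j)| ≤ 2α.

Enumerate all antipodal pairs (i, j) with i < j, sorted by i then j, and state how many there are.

α = atan 0.7 = 34.99°;  2α = 69.98°
n_0 = (-0.9932, -0.1160)
n_1 = (-0.5472, -0.8370)
n_2 = (+0.6004, -0.7997)
n_3 = (+0.6074, +0.7944)
n_4 = (-0.7026, +0.7116)
  (0,1): δ = 129.84°  ·
  (0,2): δ = 59.77°  ✓
  (0,3): δ = 45.94°  ✓
  (0,4): δ = 127.97°  ·
  (1,2): δ = 109.93°  ·
  (1,3): δ = 4.22°  ✓
  (1,4): δ = 77.81°  ·
  (2,3): δ = 74.30°  ·
  (2,4): δ = 7.74°  ✓
  (3,4): δ = 97.97°  ·
antipodal pairs: 4

count = 4; pairs: (0,2), (0,3), (1,3), (2,4)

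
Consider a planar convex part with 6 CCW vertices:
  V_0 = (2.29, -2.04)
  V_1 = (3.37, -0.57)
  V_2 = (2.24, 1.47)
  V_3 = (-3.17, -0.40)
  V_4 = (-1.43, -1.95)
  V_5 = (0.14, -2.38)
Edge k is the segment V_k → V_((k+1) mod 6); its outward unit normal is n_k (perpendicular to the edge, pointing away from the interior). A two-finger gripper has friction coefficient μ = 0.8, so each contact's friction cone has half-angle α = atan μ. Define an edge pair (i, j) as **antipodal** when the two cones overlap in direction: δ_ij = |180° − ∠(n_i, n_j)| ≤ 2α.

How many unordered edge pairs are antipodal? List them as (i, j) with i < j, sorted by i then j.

count = 7; pairs: (0,2), (1,3), (1,4), (1,5), (2,3), (2,4), (2,5)

α = atan 0.8 = 38.66°;  2α = 77.32°
n_0 = (+0.8059, -0.5921)
n_1 = (+0.8748, +0.4846)
n_2 = (-0.3267, +0.9451)
n_3 = (-0.6652, -0.7467)
n_4 = (-0.2642, -0.9645)
n_5 = (+0.1562, -0.9877)
  (0,1): δ = 114.71°  ·
  (0,2): δ = 34.63°  ✓
  (0,3): δ = 84.61°  ·
  (0,4): δ = 110.99°  ·
  (0,5): δ = 135.29°  ·
  (1,2): δ = 99.91°  ·
  (1,3): δ = 19.32°  ✓
  (1,4): δ = 45.70°  ✓
  (1,5): δ = 70.00°  ✓
  (2,3): δ = 60.76°  ✓
  (2,4): δ = 34.38°  ✓
  (2,5): δ = 10.08°  ✓
  (3,4): δ = 153.62°  ·
  (3,5): δ = 129.32°  ·
  (4,5): δ = 155.70°  ·
antipodal pairs: 7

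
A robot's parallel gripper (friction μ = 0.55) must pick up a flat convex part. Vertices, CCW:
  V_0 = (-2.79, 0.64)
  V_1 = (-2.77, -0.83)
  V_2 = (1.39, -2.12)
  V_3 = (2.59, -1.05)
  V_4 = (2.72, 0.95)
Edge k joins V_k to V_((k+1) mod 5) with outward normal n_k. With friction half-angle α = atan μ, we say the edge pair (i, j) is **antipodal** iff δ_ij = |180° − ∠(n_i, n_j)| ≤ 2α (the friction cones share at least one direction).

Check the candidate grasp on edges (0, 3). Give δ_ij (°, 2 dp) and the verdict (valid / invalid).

α = atan 0.55 = 28.81°;  2α = 57.62°
edge 0: e_0 = (+0.02, -1.47);  n_0 = (-0.9999, -0.0136)
edge 3: e_3 = (+0.13, +2.00);  n_3 = (+0.9979, -0.0649)
∠(n_0, n_3) = 175.50°
δ = |180° − 175.50°| = 4.50°
4.50° ≤ 2α = 57.62°  →  valid

δ = 4.50°, valid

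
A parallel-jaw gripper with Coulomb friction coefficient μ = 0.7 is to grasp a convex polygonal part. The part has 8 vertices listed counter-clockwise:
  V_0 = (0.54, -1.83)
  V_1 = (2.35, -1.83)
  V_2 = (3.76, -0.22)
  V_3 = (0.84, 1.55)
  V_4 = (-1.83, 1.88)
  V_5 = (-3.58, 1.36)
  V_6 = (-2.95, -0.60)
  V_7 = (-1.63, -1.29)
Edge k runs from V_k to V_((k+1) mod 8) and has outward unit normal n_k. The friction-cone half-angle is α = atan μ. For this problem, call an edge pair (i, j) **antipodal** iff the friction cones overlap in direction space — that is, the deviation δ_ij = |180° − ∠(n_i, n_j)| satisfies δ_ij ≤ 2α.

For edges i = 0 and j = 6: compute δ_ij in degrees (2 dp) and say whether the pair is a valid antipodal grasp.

α = atan 0.7 = 34.99°;  2α = 69.98°
edge 0: e_0 = (+1.81, +0.00);  n_0 = (+0.0000, -1.0000)
edge 6: e_6 = (+1.32, -0.69);  n_6 = (-0.4633, -0.8862)
∠(n_0, n_6) = 27.60°
δ = |180° − 27.60°| = 152.40°
152.40° > 2α = 69.98°  →  invalid

δ = 152.40°, invalid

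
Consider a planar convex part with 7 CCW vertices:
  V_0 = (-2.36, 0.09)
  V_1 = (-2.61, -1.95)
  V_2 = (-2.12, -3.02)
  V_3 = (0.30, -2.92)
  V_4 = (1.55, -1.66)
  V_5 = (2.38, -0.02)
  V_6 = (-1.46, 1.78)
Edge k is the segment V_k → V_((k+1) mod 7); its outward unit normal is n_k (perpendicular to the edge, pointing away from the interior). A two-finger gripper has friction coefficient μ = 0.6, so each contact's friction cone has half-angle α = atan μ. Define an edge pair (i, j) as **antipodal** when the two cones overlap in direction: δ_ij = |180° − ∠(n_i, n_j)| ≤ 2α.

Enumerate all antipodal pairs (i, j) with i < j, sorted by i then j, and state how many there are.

count = 8; pairs: (0,3), (0,4), (1,4), (1,5), (2,5), (2,6), (3,6), (4,6)

α = atan 0.6 = 30.96°;  2α = 61.93°
n_0 = (-0.9926, +0.1216)
n_1 = (-0.9092, -0.4164)
n_2 = (+0.0413, -0.9991)
n_3 = (+0.7099, -0.7043)
n_4 = (+0.8922, -0.4516)
n_5 = (+0.4244, +0.9055)
n_6 = (-0.8826, +0.4700)
  (0,1): δ = 148.41°  ·
  (0,2): δ = 80.65°  ·
  (0,3): δ = 37.79°  ✓
  (0,4): δ = 19.86°  ✓
  (0,5): δ = 71.87°  ·
  (0,6): δ = 158.95°  ·
  (1,2): δ = 112.24°  ·
  (1,3): δ = 69.38°  ·
  (1,4): δ = 51.45°  ✓
  (1,5): δ = 40.28°  ✓
  (1,6): δ = 127.36°  ·
  (2,3): δ = 137.14°  ·
  (2,4): δ = 119.21°  ·
  (2,5): δ = 27.48°  ✓
  (2,6): δ = 59.60°  ✓
  (3,4): δ = 162.07°  ·
  (3,5): δ = 70.34°  ·
  (3,6): δ = 16.73°  ✓
  (4,5): δ = 88.27°  ·
  (4,6): δ = 1.19°  ✓
  (5,6): δ = 92.92°  ·
antipodal pairs: 8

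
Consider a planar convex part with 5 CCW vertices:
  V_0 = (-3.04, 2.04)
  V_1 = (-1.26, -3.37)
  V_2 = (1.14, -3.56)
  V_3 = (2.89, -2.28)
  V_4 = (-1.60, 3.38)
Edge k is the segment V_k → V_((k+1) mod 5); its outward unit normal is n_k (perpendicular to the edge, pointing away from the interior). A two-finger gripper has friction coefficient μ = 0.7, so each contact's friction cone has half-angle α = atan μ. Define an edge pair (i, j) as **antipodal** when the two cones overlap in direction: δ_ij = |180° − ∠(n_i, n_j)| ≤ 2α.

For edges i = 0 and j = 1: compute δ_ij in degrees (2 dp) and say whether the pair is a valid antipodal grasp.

δ = 112.74°, invalid

α = atan 0.7 = 34.99°;  2α = 69.98°
edge 0: e_0 = (+1.78, -5.41);  n_0 = (-0.9499, -0.3125)
edge 1: e_1 = (+2.40, -0.19);  n_1 = (-0.0789, -0.9969)
∠(n_0, n_1) = 67.26°
δ = |180° − 67.26°| = 112.74°
112.74° > 2α = 69.98°  →  invalid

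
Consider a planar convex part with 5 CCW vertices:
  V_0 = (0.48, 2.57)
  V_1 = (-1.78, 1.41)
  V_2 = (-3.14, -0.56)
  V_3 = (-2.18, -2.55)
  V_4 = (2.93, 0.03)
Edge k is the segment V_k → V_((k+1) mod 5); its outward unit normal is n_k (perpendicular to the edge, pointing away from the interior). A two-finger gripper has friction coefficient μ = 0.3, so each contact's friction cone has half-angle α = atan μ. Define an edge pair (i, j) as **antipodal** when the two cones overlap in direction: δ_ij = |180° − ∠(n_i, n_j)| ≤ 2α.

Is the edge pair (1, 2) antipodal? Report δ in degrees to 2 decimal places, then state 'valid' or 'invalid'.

δ = 119.63°, invalid

α = atan 0.3 = 16.70°;  2α = 33.40°
edge 1: e_1 = (-1.36, -1.97);  n_1 = (-0.8229, +0.5681)
edge 2: e_2 = (+0.96, -1.99);  n_2 = (-0.9007, -0.4345)
∠(n_1, n_2) = 60.37°
δ = |180° − 60.37°| = 119.63°
119.63° > 2α = 33.40°  →  invalid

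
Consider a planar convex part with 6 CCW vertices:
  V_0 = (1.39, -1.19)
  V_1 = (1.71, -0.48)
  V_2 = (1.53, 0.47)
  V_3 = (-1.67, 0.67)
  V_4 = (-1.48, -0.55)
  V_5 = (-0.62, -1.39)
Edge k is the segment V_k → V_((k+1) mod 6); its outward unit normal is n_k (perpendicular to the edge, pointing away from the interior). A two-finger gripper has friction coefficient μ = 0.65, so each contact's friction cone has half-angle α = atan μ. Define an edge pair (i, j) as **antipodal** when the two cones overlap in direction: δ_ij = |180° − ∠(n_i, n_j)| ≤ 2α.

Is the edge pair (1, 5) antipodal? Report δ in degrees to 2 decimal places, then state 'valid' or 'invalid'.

α = atan 0.65 = 33.02°;  2α = 66.05°
edge 1: e_1 = (-0.18, +0.95);  n_1 = (+0.9825, +0.1862)
edge 5: e_5 = (+2.01, +0.20);  n_5 = (+0.0990, -0.9951)
∠(n_1, n_5) = 95.05°
δ = |180° − 95.05°| = 84.95°
84.95° > 2α = 66.05°  →  invalid

δ = 84.95°, invalid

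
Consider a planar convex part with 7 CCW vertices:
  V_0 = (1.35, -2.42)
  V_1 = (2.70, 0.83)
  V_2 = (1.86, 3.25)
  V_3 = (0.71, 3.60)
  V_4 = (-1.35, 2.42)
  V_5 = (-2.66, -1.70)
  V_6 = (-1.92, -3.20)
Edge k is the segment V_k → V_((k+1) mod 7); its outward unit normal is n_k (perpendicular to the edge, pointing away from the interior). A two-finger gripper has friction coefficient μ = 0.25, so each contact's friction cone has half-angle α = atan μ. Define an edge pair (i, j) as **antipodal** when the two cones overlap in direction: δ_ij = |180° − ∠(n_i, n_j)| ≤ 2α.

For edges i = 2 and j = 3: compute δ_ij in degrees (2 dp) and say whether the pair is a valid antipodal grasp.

δ = 133.27°, invalid

α = atan 0.25 = 14.04°;  2α = 28.07°
edge 2: e_2 = (-1.15, +0.35);  n_2 = (+0.2912, +0.9567)
edge 3: e_3 = (-2.06, -1.18);  n_3 = (-0.4970, +0.8677)
∠(n_2, n_3) = 46.73°
δ = |180° − 46.73°| = 133.27°
133.27° > 2α = 28.07°  →  invalid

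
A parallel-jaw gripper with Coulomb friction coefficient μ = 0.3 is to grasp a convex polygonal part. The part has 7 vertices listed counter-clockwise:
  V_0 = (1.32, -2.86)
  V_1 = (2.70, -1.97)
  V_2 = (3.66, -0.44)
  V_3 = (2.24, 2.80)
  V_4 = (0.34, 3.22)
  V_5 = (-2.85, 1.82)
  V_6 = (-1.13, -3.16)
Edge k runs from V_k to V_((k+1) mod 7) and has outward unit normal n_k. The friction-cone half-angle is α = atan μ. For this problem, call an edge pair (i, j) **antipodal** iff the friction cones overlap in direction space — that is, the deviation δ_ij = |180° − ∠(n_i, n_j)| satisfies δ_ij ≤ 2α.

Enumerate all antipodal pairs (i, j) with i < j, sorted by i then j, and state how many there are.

α = atan 0.3 = 16.70°;  2α = 33.40°
n_0 = (+0.5420, -0.8404)
n_1 = (+0.8471, -0.5315)
n_2 = (+0.9159, +0.4014)
n_3 = (+0.2158, +0.9764)
n_4 = (-0.4019, +0.9157)
n_5 = (-0.9452, -0.3265)
n_6 = (+0.1215, -0.9926)
  (0,1): δ = 154.93°  ·
  (0,2): δ = 99.15°  ·
  (0,3): δ = 45.28°  ·
  (0,4): δ = 9.12°  ✓
  (0,5): δ = 76.23°  ·
  (0,6): δ = 154.16°  ·
  (1,2): δ = 124.23°  ·
  (1,3): δ = 70.36°  ·
  (1,4): δ = 34.20°  ·
  (1,5): δ = 51.16°  ·
  (1,6): δ = 129.09°  ·
  (2,3): δ = 126.13°  ·
  (2,4): δ = 89.97°  ·
  (2,5): δ = 4.61°  ✓
  (2,6): δ = 73.31°  ·
  (3,4): δ = 143.84°  ·
  (3,5): δ = 58.48°  ·
  (3,6): δ = 19.45°  ✓
  (4,5): δ = 94.64°  ·
  (4,6): δ = 16.71°  ✓
  (5,6): δ = 102.07°  ·
antipodal pairs: 4

count = 4; pairs: (0,4), (2,5), (3,6), (4,6)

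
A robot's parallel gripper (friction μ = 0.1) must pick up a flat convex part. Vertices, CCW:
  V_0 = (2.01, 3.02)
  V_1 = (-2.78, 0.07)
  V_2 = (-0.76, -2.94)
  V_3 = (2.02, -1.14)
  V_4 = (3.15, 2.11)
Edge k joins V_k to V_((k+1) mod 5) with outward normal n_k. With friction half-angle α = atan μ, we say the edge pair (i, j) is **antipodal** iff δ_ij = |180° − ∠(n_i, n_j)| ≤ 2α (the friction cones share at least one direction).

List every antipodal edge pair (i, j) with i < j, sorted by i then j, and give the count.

α = atan 0.1 = 5.71°;  2α = 11.42°
n_0 = (-0.5244, +0.8515)
n_1 = (-0.8303, -0.5572)
n_2 = (+0.5435, -0.8394)
n_3 = (+0.9445, -0.3284)
n_4 = (+0.6239, +0.7815)
  (0,1): δ = 87.76°  ·
  (0,2): δ = 1.29°  ✓
  (0,3): δ = 39.20°  ·
  (0,4): δ = 109.77°  ·
  (1,2): δ = 90.94°  ·
  (1,3): δ = 53.04°  ·
  (1,4): δ = 17.54°  ·
  (2,3): δ = 142.09°  ·
  (2,4): δ = 71.52°  ·
  (3,4): δ = 109.43°  ·
antipodal pairs: 1

count = 1; pairs: (0,2)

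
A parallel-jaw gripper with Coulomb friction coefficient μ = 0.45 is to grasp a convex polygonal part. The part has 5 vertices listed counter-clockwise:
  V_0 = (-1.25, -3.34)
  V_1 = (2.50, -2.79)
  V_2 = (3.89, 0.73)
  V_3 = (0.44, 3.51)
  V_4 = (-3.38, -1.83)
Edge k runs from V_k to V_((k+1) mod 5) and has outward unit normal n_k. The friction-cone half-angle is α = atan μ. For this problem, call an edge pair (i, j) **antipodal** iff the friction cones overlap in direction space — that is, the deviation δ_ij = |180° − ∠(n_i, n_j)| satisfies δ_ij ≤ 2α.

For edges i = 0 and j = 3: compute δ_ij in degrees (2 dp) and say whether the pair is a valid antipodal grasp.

δ = 46.08°, valid

α = atan 0.45 = 24.23°;  2α = 48.46°
edge 0: e_0 = (+3.75, +0.55);  n_0 = (+0.1451, -0.9894)
edge 3: e_3 = (-3.82, -5.34);  n_3 = (-0.8133, +0.5818)
∠(n_0, n_3) = 133.92°
δ = |180° − 133.92°| = 46.08°
46.08° ≤ 2α = 48.46°  →  valid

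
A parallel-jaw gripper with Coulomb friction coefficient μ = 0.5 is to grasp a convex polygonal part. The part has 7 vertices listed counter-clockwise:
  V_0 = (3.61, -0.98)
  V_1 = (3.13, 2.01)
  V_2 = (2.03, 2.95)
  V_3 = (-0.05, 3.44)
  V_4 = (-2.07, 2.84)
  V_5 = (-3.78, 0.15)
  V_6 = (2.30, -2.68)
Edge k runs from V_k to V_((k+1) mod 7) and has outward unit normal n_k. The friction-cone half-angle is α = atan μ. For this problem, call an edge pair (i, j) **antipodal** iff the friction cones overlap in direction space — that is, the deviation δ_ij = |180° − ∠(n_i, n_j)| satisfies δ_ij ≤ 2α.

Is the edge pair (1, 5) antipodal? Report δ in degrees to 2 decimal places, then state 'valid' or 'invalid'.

α = atan 0.5 = 26.57°;  2α = 53.13°
edge 1: e_1 = (-1.10, +0.94);  n_1 = (+0.6497, +0.7602)
edge 5: e_5 = (+6.08, -2.83);  n_5 = (-0.4220, -0.9066)
∠(n_1, n_5) = 164.44°
δ = |180° − 164.44°| = 15.56°
15.56° ≤ 2α = 53.13°  →  valid

δ = 15.56°, valid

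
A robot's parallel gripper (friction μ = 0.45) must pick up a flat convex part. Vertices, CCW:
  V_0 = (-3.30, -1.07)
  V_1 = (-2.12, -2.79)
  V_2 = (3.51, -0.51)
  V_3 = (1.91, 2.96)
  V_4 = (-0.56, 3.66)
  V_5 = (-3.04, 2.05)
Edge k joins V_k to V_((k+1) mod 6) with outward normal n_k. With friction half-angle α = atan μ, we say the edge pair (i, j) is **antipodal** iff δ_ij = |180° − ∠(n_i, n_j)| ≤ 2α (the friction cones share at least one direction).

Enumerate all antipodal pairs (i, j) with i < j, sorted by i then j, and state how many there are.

count = 5; pairs: (0,2), (0,3), (1,3), (1,4), (2,5)

α = atan 0.45 = 24.23°;  2α = 48.46°
n_0 = (-0.8246, -0.5657)
n_1 = (+0.3754, -0.9269)
n_2 = (+0.9081, +0.4187)
n_3 = (+0.2727, +0.9621)
n_4 = (-0.5445, +0.8388)
n_5 = (-0.9965, +0.0830)
  (0,1): δ = 102.41°  ·
  (0,2): δ = 9.70°  ✓
  (0,3): δ = 39.73°  ✓
  (0,4): δ = 88.54°  ·
  (0,5): δ = 140.78°  ·
  (1,2): δ = 87.29°  ·
  (1,3): δ = 37.87°  ✓
  (1,4): δ = 10.94°  ✓
  (1,5): δ = 63.19°  ·
  (2,3): δ = 130.58°  ·
  (2,4): δ = 81.76°  ·
  (2,5): δ = 29.52°  ✓
  (3,4): δ = 131.19°  ·
  (3,5): δ = 78.94°  ·
  (4,5): δ = 127.76°  ·
antipodal pairs: 5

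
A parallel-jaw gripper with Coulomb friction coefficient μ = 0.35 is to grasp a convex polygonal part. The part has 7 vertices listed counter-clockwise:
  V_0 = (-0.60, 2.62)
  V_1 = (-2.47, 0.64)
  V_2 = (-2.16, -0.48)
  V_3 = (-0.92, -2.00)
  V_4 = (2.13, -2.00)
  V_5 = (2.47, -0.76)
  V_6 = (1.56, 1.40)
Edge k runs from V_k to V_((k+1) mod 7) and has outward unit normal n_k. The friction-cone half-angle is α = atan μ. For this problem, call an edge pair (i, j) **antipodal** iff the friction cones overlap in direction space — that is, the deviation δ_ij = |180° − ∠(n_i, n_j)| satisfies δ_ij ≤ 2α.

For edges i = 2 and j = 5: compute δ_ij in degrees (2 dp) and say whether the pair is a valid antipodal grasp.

δ = 16.36°, valid

α = atan 0.35 = 19.29°;  2α = 38.58°
edge 2: e_2 = (+1.24, -1.52);  n_2 = (-0.7749, -0.6321)
edge 5: e_5 = (-0.91, +2.16);  n_5 = (+0.9216, +0.3882)
∠(n_2, n_5) = 163.64°
δ = |180° − 163.64°| = 16.36°
16.36° ≤ 2α = 38.58°  →  valid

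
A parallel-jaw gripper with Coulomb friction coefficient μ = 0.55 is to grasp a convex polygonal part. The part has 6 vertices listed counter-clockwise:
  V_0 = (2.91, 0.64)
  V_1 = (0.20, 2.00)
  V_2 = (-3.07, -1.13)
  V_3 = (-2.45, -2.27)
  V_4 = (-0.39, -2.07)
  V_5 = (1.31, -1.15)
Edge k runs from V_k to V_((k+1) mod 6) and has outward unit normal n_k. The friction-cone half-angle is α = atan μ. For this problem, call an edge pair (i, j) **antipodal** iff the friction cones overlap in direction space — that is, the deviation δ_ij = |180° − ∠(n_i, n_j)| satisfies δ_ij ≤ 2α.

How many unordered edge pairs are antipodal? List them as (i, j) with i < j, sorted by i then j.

count = 6; pairs: (0,2), (0,3), (0,4), (1,3), (1,4), (1,5)

α = atan 0.55 = 28.81°;  2α = 57.62°
n_0 = (+0.4485, +0.8938)
n_1 = (-0.6915, +0.7224)
n_2 = (-0.8785, -0.4778)
n_3 = (+0.0966, -0.9953)
n_4 = (+0.4759, -0.8795)
n_5 = (+0.7456, -0.6664)
  (0,1): δ = 109.60°  ·
  (0,2): δ = 34.81°  ✓
  (0,3): δ = 32.19°  ✓
  (0,4): δ = 55.07°  ✓
  (0,5): δ = 74.86°  ·
  (1,2): δ = 105.21°  ·
  (1,3): δ = 38.20°  ✓
  (1,4): δ = 15.33°  ✓
  (1,5): δ = 4.46°  ✓
  (2,3): δ = 112.99°  ·
  (2,4): δ = 90.12°  ·
  (2,5): δ = 70.33°  ·
  (3,4): δ = 157.12°  ·
  (3,5): δ = 137.34°  ·
  (4,5): δ = 160.21°  ·
antipodal pairs: 6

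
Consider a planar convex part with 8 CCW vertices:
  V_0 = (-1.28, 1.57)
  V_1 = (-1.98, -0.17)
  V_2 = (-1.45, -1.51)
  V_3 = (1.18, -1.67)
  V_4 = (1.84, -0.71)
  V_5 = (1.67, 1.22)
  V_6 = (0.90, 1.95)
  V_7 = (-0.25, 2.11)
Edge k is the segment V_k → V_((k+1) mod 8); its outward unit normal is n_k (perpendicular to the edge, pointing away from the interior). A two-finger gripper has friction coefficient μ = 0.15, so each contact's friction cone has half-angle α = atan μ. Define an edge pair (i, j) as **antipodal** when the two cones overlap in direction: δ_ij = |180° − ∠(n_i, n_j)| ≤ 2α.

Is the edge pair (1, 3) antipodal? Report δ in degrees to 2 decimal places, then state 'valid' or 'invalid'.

δ = 56.09°, invalid

α = atan 0.15 = 8.53°;  2α = 17.06°
edge 1: e_1 = (+0.53, -1.34);  n_1 = (-0.9299, -0.3678)
edge 3: e_3 = (+0.66, +0.96);  n_3 = (+0.8240, -0.5665)
∠(n_1, n_3) = 123.91°
δ = |180° − 123.91°| = 56.09°
56.09° > 2α = 17.06°  →  invalid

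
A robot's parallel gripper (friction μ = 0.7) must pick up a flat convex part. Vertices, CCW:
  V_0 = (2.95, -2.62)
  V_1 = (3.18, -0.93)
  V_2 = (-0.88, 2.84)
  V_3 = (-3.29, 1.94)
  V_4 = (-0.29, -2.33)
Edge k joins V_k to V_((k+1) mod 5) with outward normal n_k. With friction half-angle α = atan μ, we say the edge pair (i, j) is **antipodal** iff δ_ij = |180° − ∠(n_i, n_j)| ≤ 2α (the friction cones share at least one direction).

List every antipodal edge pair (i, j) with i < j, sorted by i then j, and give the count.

count = 5; pairs: (0,2), (0,3), (1,3), (1,4), (2,4)

α = atan 0.7 = 34.99°;  2α = 69.98°
n_0 = (+0.9909, -0.1349)
n_1 = (+0.6805, +0.7328)
n_2 = (-0.3498, +0.9368)
n_3 = (-0.8182, -0.5749)
n_4 = (-0.0891, -0.9960)
  (0,1): δ = 125.13°  ·
  (0,2): δ = 61.77°  ✓
  (0,3): δ = 42.84°  ✓
  (0,4): δ = 92.64°  ·
  (1,2): δ = 116.64°  ·
  (1,3): δ = 12.03°  ✓
  (1,4): δ = 37.76°  ✓
  (2,3): δ = 75.39°  ·
  (2,4): δ = 25.59°  ✓
  (3,4): δ = 130.21°  ·
antipodal pairs: 5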